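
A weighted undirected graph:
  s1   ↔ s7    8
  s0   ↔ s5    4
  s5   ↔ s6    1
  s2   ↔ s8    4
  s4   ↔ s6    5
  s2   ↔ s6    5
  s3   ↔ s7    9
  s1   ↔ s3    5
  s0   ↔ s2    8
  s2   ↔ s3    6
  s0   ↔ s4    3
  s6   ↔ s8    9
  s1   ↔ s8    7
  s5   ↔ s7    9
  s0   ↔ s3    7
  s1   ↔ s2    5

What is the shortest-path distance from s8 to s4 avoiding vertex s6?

Checking several routes:
s8 - s2 - s3 - s0 - s4: 4 + 6 + 7 + 3 = 20
s8 - s1 - s3 - s0 - s4: 7 + 5 + 7 + 3 = 22
s8 - s2 - s0 - s4: 4 + 8 + 3 = 15
Best route has total 15.

15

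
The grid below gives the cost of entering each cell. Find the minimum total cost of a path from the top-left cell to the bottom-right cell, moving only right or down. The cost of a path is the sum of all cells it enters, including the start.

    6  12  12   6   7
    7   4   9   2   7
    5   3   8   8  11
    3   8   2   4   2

Best path: [0,0] -> [1,0] -> [1,1] -> [2,1] -> [2,2] -> [3,2] -> [3,3] -> [3,4]
Cost: 6 + 7 + 4 + 3 + 8 + 2 + 4 + 2 = 36

36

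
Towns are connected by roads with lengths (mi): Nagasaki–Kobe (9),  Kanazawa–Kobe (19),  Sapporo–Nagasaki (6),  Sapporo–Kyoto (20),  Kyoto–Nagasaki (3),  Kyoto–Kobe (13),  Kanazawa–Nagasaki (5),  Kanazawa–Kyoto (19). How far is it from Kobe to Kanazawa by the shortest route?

14

Comparing a few candidate routes:
Kobe→Kanazawa: 19
Kobe→Nagasaki→Kyoto→Kanazawa: 9 + 3 + 19 = 31
Kobe→Kyoto→Nagasaki→Kanazawa: 13 + 3 + 5 = 21
Kobe→Kyoto→Kanazawa: 13 + 19 = 32
Kobe→Nagasaki→Kanazawa: 9 + 5 = 14
Shortest: 14 mi.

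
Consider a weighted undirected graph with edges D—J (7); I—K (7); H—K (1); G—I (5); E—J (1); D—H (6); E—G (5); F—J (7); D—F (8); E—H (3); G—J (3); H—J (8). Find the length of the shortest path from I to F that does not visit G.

Candidate routes:
I -> K -> H -> D -> F: 7 + 1 + 6 + 8 = 22
I -> K -> H -> D -> J -> F: 7 + 1 + 6 + 7 + 7 = 28
I -> K -> H -> J -> D -> F: 7 + 1 + 8 + 7 + 8 = 31
I -> K -> H -> E -> J -> D -> F: 7 + 1 + 3 + 1 + 7 + 8 = 27
I -> K -> H -> J -> F: 7 + 1 + 8 + 7 = 23
I -> K -> H -> E -> J -> F: 7 + 1 + 3 + 1 + 7 = 19
Best route has total 19.

19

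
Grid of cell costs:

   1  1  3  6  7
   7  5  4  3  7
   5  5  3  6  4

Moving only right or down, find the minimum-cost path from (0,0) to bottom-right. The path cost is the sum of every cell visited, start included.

22

Take (0,0) → (0,1) → (0,2) → (1,2) → (1,3) → (2,3) → (2,4) for a total of 1 + 1 + 3 + 4 + 3 + 6 + 4 = 22.
(Top row then right column would cost 29.)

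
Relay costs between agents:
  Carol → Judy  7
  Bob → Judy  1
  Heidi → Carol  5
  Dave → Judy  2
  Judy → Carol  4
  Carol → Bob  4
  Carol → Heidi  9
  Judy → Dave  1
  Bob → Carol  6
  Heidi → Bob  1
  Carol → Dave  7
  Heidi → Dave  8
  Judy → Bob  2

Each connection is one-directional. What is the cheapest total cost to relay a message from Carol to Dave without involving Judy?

7

Routes from Carol to Dave avoiding Judy:
Carol→Dave: 7
Carol→Heidi→Dave: 9 + 8 = 17
Shortest: 7.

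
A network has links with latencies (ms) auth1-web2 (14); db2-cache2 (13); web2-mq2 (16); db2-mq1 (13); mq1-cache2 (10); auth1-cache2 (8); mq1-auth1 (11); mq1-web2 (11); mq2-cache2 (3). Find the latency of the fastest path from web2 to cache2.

Checking several routes:
web2 → mq1 → cache2: 11 + 10 = 21
web2 → mq2 → cache2: 16 + 3 = 19
web2 → auth1 → mq1 → cache2: 14 + 11 + 10 = 35
web2 → auth1 → cache2: 14 + 8 = 22
web2 → mq1 → db2 → cache2: 11 + 13 + 13 = 37
web2 → mq1 → auth1 → cache2: 11 + 11 + 8 = 30
Shortest: 19 ms.

19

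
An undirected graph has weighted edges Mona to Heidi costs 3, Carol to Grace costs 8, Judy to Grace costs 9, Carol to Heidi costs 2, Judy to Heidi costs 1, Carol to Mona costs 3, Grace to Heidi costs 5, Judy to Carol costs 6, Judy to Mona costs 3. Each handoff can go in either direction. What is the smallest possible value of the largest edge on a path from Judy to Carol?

Checking several routes:
Judy - Mona - Carol: max(3, 3) = 3
Judy - Heidi - Grace - Carol: max(1, 5, 8) = 8
Judy - Heidi - Carol: max(1, 2) = 2
Judy - Mona - Heidi - Carol: max(3, 3, 2) = 3
Judy - Carol: max(6) = 6
Judy - Heidi - Mona - Carol: max(1, 3, 3) = 3
The minimum achievable maximum is 2.

2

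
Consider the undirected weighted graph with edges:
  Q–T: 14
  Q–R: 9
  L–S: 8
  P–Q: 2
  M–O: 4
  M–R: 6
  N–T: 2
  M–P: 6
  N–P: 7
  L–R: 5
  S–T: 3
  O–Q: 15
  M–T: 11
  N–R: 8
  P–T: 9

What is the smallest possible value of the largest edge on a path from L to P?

A few of the L→P routes:
L - S - T - P: max(8, 3, 9) = 9
L - R - M - P: max(5, 6, 6) = 6
L - S - T - N - P: max(8, 3, 2, 7) = 8
L - R - N - P: max(5, 8, 7) = 8
L - S - T - N - R - M - P: max(8, 3, 2, 8, 6, 6) = 8
Smallest bottleneck: 6.

6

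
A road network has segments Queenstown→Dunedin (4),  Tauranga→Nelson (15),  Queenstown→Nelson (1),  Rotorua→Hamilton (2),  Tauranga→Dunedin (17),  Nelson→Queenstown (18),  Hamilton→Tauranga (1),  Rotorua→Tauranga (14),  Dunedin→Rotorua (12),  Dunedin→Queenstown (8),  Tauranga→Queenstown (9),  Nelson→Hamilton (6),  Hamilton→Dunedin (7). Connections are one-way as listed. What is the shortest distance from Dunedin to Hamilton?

Candidate routes:
Dunedin -> Queenstown -> Nelson -> Hamilton: 8 + 1 + 6 = 15
Dunedin -> Rotorua -> Tauranga -> Nelson -> Hamilton: 12 + 14 + 15 + 6 = 47
Dunedin -> Rotorua -> Tauranga -> Queenstown -> Nelson -> Hamilton: 12 + 14 + 9 + 1 + 6 = 42
Dunedin -> Rotorua -> Hamilton: 12 + 2 = 14
The minimum is 14 km.

14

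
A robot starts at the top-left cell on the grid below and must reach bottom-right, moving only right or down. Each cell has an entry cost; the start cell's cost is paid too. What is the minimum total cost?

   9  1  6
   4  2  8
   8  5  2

19

Path (0,0) -> (0,1) -> (1,1) -> (2,1) -> (2,2): 9 + 1 + 2 + 5 + 2 = 19.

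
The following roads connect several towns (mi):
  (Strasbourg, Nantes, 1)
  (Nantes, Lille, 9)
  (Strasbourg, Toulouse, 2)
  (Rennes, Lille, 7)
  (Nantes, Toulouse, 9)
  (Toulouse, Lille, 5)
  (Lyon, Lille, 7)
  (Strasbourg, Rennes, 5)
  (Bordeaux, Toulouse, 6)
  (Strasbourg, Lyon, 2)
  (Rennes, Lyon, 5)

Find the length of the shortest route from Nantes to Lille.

8

Comparing a few candidate routes:
Nantes - Lille: 9
Nantes - Strasbourg - Lyon - Lille: 1 + 2 + 7 = 10
Nantes - Strasbourg - Toulouse - Lille: 1 + 2 + 5 = 8
The minimum is 8 mi.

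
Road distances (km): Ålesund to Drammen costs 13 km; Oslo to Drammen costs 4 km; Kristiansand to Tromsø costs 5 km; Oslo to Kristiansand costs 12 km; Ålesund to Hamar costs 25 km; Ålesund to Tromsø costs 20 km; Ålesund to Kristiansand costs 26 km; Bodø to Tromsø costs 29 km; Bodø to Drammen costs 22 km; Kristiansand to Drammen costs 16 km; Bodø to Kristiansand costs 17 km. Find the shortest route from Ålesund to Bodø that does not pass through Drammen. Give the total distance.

42

Paths from Ålesund to Bodø avoiding Drammen:
Ålesund - Tromsø - Bodø: 20 + 29 = 49
Ålesund - Kristiansand - Tromsø - Bodø: 26 + 5 + 29 = 60
Ålesund - Kristiansand - Bodø: 26 + 17 = 43
Ålesund - Tromsø - Kristiansand - Bodø: 20 + 5 + 17 = 42
Best route has total 42 km.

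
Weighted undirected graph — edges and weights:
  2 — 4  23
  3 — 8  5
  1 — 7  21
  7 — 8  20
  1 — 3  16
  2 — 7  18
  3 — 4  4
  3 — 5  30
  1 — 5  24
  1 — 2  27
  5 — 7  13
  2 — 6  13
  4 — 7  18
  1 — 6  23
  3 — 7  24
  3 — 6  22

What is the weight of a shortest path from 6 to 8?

Checking several routes:
6 -> 3 -> 8: 22 + 5 = 27
6 -> 1 -> 3 -> 8: 23 + 16 + 5 = 44
6 -> 2 -> 4 -> 3 -> 8: 13 + 23 + 4 + 5 = 45
6 -> 2 -> 7 -> 4 -> 3 -> 8: 13 + 18 + 18 + 4 + 5 = 58
6 -> 2 -> 7 -> 8: 13 + 18 + 20 = 51
Shortest: 27.

27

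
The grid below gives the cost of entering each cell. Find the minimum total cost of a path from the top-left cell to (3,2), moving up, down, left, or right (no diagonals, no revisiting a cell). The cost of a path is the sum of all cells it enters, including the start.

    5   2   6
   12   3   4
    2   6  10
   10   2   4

Best path: (0,0) -> (0,1) -> (1,1) -> (2,1) -> (3,1) -> (3,2)
Cost: 5 + 2 + 3 + 6 + 2 + 4 = 22

22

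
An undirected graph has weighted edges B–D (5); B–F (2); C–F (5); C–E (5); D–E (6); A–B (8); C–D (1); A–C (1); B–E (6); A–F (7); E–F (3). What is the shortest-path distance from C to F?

5

A few of the C→F routes:
C -> F: 5
C -> E -> F: 5 + 3 = 8
C -> A -> F: 1 + 7 = 8
C -> D -> B -> F: 1 + 5 + 2 = 8
Shortest: 5.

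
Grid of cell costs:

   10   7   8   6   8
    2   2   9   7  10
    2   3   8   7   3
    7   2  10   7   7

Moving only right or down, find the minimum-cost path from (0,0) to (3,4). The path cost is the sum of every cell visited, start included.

42

Best path: (0,0) (1,0) (1,1) (2,1) (2,2) (2,3) (2,4) (3,4)
Cost: 10 + 2 + 2 + 3 + 8 + 7 + 3 + 7 = 42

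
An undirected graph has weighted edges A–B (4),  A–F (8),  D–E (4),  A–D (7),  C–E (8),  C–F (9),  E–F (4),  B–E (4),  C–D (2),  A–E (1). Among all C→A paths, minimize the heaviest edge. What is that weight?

4

Comparing a few candidate routes:
C -> D -> E -> A: max(2, 4, 1) = 4
C -> E -> D -> A: max(8, 4, 7) = 8
C -> D -> E -> B -> A: max(2, 4, 4, 4) = 4
C -> D -> A: max(2, 7) = 7
C -> D -> E -> F -> A: max(2, 4, 4, 8) = 8
Smallest bottleneck: 4.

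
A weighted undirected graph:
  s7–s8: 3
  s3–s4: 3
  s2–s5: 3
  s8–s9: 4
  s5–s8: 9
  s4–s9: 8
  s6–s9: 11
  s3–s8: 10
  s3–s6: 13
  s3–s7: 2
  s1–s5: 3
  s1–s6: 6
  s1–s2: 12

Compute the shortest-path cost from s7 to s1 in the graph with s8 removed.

Routes from s7 to s1 avoiding s8:
s7-s3-s4-s9-s6-s1: 2 + 3 + 8 + 11 + 6 = 30
s7-s3-s6-s1: 2 + 13 + 6 = 21
Best route has total 21.

21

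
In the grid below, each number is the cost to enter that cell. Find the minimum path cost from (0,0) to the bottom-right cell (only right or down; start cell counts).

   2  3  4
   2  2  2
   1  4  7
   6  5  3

17

Best path: [0,0] → [1,0] → [2,0] → [2,1] → [3,1] → [3,2]
Cost: 2 + 2 + 1 + 4 + 5 + 3 = 17
(Top row then right column would cost 21.)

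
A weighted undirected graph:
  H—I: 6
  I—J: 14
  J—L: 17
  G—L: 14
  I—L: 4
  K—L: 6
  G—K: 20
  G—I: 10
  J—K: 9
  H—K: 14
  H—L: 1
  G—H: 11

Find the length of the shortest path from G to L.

12

Some routes from G to L:
G -> I -> L: 10 + 4 = 14
G -> H -> L: 11 + 1 = 12
G -> I -> H -> L: 10 + 6 + 1 = 17
G -> L: 14
Shortest: 12.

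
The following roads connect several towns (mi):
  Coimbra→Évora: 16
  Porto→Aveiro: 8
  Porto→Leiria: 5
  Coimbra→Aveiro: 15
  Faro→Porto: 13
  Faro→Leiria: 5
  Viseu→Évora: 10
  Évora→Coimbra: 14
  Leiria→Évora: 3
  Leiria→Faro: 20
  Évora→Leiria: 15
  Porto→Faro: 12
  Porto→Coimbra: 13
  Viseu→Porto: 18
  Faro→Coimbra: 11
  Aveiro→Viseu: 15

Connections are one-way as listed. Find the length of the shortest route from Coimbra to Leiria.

A few of the Coimbra→Leiria routes:
Coimbra -> Aveiro -> Viseu -> Porto -> Leiria: 15 + 15 + 18 + 5 = 53
Coimbra -> Aveiro -> Viseu -> Évora -> Leiria: 15 + 15 + 10 + 15 = 55
Coimbra -> Évora -> Leiria: 16 + 15 = 31
The minimum is 31 mi.

31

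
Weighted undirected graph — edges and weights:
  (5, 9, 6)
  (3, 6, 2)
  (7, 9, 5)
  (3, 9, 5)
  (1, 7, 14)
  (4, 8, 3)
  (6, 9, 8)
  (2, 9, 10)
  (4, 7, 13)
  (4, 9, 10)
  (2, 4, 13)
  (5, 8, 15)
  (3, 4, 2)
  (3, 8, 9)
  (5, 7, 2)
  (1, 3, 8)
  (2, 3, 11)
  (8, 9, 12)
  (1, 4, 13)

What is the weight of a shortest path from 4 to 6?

Checking several routes:
4 -> 3 -> 9 -> 6: 2 + 5 + 8 = 15
4 -> 8 -> 3 -> 6: 3 + 9 + 2 = 14
4 -> 3 -> 6: 2 + 2 = 4
4 -> 9 -> 3 -> 6: 10 + 5 + 2 = 17
The minimum is 4.

4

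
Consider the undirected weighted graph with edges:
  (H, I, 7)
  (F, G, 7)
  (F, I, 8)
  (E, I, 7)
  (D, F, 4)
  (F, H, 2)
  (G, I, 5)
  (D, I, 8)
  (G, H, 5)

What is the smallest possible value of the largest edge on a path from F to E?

A few of the F→E routes:
F -> G -> I -> E: max(7, 5, 7) = 7
F -> H -> G -> I -> E: max(2, 5, 5, 7) = 7
F -> G -> H -> I -> E: max(7, 5, 7, 7) = 7
F -> H -> I -> E: max(2, 7, 7) = 7
Smallest bottleneck: 7.

7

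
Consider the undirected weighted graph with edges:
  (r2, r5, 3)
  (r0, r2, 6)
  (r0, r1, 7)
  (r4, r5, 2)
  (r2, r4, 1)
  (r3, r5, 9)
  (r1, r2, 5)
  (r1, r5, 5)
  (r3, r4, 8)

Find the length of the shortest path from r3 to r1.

14

Checking several routes:
r3 -> r5 -> r1: 9 + 5 = 14
r3 -> r4 -> r5 -> r1: 8 + 2 + 5 = 15
r3 -> r4 -> r2 -> r1: 8 + 1 + 5 = 14
The minimum is 14.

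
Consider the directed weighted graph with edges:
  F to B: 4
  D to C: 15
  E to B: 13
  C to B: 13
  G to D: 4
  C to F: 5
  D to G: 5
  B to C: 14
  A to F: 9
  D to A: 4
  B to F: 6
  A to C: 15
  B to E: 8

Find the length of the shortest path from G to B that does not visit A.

28

Routes from G to B avoiding A:
G → D → C → B: 4 + 15 + 13 = 32
G → D → C → F → B: 4 + 15 + 5 + 4 = 28
Best route has total 28.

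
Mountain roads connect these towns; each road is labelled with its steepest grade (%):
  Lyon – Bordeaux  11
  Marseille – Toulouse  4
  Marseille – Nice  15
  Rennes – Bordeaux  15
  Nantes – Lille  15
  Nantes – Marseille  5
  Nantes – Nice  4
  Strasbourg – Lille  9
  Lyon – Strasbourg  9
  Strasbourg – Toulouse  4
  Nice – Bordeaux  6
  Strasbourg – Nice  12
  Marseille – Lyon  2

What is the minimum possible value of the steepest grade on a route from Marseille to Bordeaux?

6

Comparing a few candidate routes:
Marseille-Toulouse-Strasbourg-Nice-Bordeaux: max(4, 4, 12, 6) = 12
Marseille-Lyon-Bordeaux: max(2, 11) = 11
Marseille-Nantes-Nice-Bordeaux: max(5, 4, 6) = 6
Marseille-Toulouse-Strasbourg-Lyon-Bordeaux: max(4, 4, 9, 11) = 11
Best route has worst link 6%.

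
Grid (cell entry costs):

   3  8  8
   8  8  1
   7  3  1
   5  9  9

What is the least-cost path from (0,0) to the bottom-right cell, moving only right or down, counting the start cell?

One optimal route is r0c0 → r0c1 → r0c2 → r1c2 → r2c2 → r3c2.
Its cost is 3 + 8 + 8 + 1 + 1 + 9 = 30.

30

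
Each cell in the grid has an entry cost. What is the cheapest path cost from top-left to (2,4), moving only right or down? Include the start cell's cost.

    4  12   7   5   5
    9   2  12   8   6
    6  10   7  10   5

44

Cheapest: [0,0]→[0,1]→[0,2]→[0,3]→[0,4]→[1,4]→[2,4]
  4 + 12 + 7 + 5 + 5 + 6 + 5 = 44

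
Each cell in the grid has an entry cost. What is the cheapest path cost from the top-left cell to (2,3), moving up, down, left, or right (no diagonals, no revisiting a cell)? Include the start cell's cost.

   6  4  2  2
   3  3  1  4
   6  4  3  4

20

Path r0c0 → r0c1 → r0c2 → r1c2 → r2c2 → r2c3: 6 + 4 + 2 + 1 + 3 + 4 = 20.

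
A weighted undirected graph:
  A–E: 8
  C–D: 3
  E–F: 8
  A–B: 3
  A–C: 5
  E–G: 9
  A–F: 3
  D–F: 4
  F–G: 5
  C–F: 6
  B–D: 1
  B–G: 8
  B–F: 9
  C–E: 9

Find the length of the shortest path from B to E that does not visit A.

13

A few of the B→E routes:
B-D-C-E: 1 + 3 + 9 = 13
B-G-E: 8 + 9 = 17
B-F-E: 9 + 8 = 17
B-D-C-F-E: 1 + 3 + 6 + 8 = 18
B-D-F-G-E: 1 + 4 + 5 + 9 = 19
B-D-F-E: 1 + 4 + 8 = 13
Shortest: 13.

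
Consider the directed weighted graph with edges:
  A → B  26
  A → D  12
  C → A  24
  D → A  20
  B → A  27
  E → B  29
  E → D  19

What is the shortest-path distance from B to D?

Routes from B to D:
B -> A -> D: 27 + 12 = 39
Best route has total 39.

39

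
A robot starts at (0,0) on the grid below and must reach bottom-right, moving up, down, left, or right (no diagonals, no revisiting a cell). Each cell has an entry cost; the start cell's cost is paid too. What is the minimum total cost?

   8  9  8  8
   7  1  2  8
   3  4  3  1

22

Take r0c0 r1c0 r1c1 r1c2 r2c2 r2c3 for a total of 8 + 7 + 1 + 2 + 3 + 1 = 22.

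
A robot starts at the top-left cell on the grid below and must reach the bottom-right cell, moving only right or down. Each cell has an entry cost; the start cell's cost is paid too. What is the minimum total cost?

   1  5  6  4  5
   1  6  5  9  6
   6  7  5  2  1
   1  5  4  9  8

29

One optimal route is [0,0] -> [1,0] -> [1,1] -> [1,2] -> [2,2] -> [2,3] -> [2,4] -> [3,4].
Its cost is 1 + 1 + 6 + 5 + 5 + 2 + 1 + 8 = 29.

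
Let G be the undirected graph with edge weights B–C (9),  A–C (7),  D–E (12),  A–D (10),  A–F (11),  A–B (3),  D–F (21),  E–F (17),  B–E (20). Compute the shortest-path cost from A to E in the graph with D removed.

23

Routes from A to E avoiding D:
A → B → E: 3 + 20 = 23
A → C → B → E: 7 + 9 + 20 = 36
A → F → E: 11 + 17 = 28
Best route has total 23.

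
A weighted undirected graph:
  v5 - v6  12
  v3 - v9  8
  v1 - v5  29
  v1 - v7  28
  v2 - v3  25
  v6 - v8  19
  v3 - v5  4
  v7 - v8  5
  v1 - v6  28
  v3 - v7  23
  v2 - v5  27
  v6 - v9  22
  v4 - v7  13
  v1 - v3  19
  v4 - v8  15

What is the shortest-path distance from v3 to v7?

23

Comparing a few candidate routes:
v3 -> v9 -> v6 -> v8 -> v7: 8 + 22 + 19 + 5 = 54
v3 -> v1 -> v7: 19 + 28 = 47
v3 -> v7: 23
v3 -> v5 -> v6 -> v8 -> v7: 4 + 12 + 19 + 5 = 40
Shortest: 23.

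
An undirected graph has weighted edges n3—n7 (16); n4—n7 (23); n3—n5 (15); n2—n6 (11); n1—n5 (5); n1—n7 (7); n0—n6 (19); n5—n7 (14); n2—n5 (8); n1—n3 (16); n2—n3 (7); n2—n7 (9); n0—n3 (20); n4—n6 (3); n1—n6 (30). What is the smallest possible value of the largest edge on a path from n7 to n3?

A few of the n7→n3 routes:
n7 -> n2 -> n3: max(9, 7) = 9
n7 -> n1 -> n5 -> n2 -> n3: max(7, 5, 8, 7) = 8
n7 -> n5 -> n2 -> n3: max(14, 8, 7) = 14
Smallest bottleneck: 8.

8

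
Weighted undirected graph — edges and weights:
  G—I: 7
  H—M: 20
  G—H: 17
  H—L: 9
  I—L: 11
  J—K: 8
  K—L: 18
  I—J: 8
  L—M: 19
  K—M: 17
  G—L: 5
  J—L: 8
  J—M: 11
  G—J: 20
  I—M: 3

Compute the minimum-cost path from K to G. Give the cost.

A few of the K→G routes:
K -> L -> G: 18 + 5 = 23
K -> J -> G: 8 + 20 = 28
K -> J -> I -> G: 8 + 8 + 7 = 23
K -> J -> L -> G: 8 + 8 + 5 = 21
K -> M -> I -> G: 17 + 3 + 7 = 27
Shortest: 21.

21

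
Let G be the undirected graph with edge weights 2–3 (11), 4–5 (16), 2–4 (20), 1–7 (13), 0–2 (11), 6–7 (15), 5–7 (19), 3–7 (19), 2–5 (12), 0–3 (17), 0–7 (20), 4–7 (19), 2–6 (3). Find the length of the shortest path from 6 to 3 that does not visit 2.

34

Routes from 6 to 3 avoiding 2:
6→7→0→3: 15 + 20 + 17 = 52
6→7→3: 15 + 19 = 34
Best route has total 34.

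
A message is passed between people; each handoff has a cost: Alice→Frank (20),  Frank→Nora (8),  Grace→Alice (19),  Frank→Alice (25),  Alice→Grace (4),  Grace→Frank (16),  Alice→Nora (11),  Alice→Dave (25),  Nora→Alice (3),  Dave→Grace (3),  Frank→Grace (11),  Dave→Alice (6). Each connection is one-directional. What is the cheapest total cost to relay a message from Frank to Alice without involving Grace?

11

Paths from Frank to Alice avoiding Grace:
Frank - Nora - Alice: 8 + 3 = 11
Frank - Alice: 25
Best route has total 11.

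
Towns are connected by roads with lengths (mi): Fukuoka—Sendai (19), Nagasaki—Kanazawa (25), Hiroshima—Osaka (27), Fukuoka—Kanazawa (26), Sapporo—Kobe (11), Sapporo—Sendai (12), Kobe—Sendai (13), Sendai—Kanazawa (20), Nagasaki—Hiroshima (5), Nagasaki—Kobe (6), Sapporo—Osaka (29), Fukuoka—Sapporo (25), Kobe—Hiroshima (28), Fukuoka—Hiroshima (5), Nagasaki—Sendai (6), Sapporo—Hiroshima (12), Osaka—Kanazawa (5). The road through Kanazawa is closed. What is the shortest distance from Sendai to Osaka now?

Some routes from Sendai to Osaka avoiding Kanazawa:
Sendai - Sapporo - Osaka: 12 + 29 = 41
Sendai - Kobe - Nagasaki - Hiroshima - Osaka: 13 + 6 + 5 + 27 = 51
Sendai - Nagasaki - Hiroshima - Osaka: 6 + 5 + 27 = 38
Shortest: 38 mi.

38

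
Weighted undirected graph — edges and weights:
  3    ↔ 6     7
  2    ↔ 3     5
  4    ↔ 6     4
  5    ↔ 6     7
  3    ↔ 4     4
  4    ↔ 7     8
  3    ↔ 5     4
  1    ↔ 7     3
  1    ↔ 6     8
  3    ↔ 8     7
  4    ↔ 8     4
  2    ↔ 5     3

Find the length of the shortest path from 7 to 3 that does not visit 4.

18

Candidate routes:
7 - 1 - 6 - 5 - 2 - 3: 3 + 8 + 7 + 3 + 5 = 26
7 - 1 - 6 - 3: 3 + 8 + 7 = 18
7 - 1 - 6 - 5 - 3: 3 + 8 + 7 + 4 = 22
Shortest: 18.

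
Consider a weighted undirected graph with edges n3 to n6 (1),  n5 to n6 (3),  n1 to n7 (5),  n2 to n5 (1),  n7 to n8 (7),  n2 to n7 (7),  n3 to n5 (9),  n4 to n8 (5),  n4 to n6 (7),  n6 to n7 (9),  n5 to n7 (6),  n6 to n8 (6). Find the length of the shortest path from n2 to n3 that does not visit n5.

17

Paths from n2 to n3 avoiding n5:
n2-n7-n6-n3: 7 + 9 + 1 = 17
n2-n7-n8-n4-n6-n3: 7 + 7 + 5 + 7 + 1 = 27
n2-n7-n8-n6-n3: 7 + 7 + 6 + 1 = 21
Shortest: 17.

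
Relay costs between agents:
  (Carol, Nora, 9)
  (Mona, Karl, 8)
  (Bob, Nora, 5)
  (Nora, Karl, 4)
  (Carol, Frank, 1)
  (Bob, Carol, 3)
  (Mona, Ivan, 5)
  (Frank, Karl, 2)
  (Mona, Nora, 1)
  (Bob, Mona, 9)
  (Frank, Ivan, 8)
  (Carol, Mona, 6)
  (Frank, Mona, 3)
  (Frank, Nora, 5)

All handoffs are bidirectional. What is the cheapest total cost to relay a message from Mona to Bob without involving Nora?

Paths from Mona to Bob avoiding Nora:
Mona-Ivan-Frank-Carol-Bob: 5 + 8 + 1 + 3 = 17
Mona-Carol-Bob: 6 + 3 = 9
Mona-Bob: 9
Mona-Frank-Carol-Bob: 3 + 1 + 3 = 7
Mona-Karl-Frank-Carol-Bob: 8 + 2 + 1 + 3 = 14
Best route has total 7.

7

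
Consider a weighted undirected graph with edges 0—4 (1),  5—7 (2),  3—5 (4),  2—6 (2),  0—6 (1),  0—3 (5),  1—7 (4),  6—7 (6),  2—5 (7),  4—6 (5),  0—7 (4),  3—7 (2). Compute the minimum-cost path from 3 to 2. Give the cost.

A few of the 3→2 routes:
3 - 7 - 0 - 6 - 2: 2 + 4 + 1 + 2 = 9
3 - 7 - 6 - 2: 2 + 6 + 2 = 10
3 - 0 - 6 - 2: 5 + 1 + 2 = 8
3 - 7 - 5 - 2: 2 + 2 + 7 = 11
The minimum is 8.

8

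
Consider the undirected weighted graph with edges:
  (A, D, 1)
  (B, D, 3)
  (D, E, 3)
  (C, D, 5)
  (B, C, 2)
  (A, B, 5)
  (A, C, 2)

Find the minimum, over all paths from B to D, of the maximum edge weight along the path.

Comparing a few candidate routes:
B → A → C → D: max(5, 2, 5) = 5
B → D: max(3) = 3
B → C → A → D: max(2, 2, 1) = 2
Best route has worst link 2.

2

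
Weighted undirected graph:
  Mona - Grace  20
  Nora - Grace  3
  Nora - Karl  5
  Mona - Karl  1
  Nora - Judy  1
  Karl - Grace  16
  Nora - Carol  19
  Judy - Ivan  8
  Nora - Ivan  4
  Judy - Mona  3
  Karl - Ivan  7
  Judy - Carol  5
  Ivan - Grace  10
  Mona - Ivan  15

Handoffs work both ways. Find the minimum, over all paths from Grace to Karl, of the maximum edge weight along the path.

Some routes from Grace to Karl:
Grace -> Nora -> Ivan -> Karl: max(3, 4, 7) = 7
Grace -> Nora -> Karl: max(3, 5) = 5
Grace -> Nora -> Judy -> Ivan -> Karl: max(3, 1, 8, 7) = 8
Grace -> Nora -> Judy -> Mona -> Karl: max(3, 1, 3, 1) = 3
Best route has worst link 3.

3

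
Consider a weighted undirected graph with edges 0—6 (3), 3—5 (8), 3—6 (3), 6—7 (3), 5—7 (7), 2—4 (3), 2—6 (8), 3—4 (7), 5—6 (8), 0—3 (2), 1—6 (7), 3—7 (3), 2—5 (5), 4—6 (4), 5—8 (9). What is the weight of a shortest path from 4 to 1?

11

Checking several routes:
4-3-6-1: 7 + 3 + 7 = 17
4-2-6-1: 3 + 8 + 7 = 18
4-6-1: 4 + 7 = 11
Best route has total 11.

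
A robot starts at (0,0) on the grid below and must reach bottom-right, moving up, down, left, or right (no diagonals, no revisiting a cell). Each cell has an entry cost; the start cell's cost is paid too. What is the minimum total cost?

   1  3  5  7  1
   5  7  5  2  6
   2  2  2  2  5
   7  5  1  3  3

Path [0,0] → [1,0] → [2,0] → [2,1] → [2,2] → [3,2] → [3,3] → [3,4]: 1 + 5 + 2 + 2 + 2 + 1 + 3 + 3 = 19.

19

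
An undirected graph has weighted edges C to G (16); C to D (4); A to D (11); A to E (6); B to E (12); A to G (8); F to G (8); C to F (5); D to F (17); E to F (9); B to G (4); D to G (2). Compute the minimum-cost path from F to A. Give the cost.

15

Comparing a few candidate routes:
F - E - A: 9 + 6 = 15
F - C - D - G - A: 5 + 4 + 2 + 8 = 19
F - G - A: 8 + 8 = 16
The minimum is 15.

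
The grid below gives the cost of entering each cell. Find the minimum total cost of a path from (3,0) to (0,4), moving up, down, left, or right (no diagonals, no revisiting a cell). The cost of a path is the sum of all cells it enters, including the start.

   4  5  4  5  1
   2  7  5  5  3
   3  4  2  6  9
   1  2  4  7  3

23

Path (3,0)→(3,1)→(2,1)→(2,2)→(1,2)→(1,3)→(1,4)→(0,4): 1 + 2 + 4 + 2 + 5 + 5 + 3 + 1 = 23.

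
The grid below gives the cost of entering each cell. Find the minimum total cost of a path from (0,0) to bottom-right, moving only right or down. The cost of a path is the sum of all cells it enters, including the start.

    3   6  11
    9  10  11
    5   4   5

26

Take (0,0) (1,0) (2,0) (2,1) (2,2) for a total of 3 + 9 + 5 + 4 + 5 = 26.
(Top row then right column would cost 36.)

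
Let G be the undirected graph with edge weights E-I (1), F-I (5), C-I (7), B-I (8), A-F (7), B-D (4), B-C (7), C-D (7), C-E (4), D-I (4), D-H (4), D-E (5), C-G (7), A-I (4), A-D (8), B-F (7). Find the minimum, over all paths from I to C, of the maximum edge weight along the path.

Some routes from I to C:
I-E-C: max(1, 4) = 4
I-D-E-C: max(4, 5, 4) = 5
I-A-F-B-C: max(4, 7, 7, 7) = 7
Best route has worst link 4.

4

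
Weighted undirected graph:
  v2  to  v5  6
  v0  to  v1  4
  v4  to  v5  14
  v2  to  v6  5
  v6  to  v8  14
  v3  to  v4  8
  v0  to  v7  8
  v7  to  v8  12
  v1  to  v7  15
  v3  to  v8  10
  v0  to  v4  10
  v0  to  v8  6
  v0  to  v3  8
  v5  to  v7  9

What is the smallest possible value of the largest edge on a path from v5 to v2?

6

A few of the v5→v2 routes:
v5 → v4 → v0 → v3 → v8 → v6 → v2: max(14, 10, 8, 10, 14, 5) = 14
v5 → v2: max(6) = 6
v5 → v4 → v0 → v8 → v6 → v2: max(14, 10, 6, 14, 5) = 14
Smallest bottleneck: 6.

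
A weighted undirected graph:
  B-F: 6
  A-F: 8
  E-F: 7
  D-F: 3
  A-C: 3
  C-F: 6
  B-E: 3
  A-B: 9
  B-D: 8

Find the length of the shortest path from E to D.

Checking several routes:
E→B→F→D: 3 + 6 + 3 = 12
E→F→D: 7 + 3 = 10
E→B→D: 3 + 8 = 11
Shortest: 10.

10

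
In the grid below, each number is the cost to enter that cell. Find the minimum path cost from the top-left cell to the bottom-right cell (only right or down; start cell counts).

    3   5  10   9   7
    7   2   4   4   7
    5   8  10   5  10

Best path: [0,0] → [0,1] → [1,1] → [1,2] → [1,3] → [2,3] → [2,4]
Cost: 3 + 5 + 2 + 4 + 4 + 5 + 10 = 33
For comparison, the top-then-right route costs 51.

33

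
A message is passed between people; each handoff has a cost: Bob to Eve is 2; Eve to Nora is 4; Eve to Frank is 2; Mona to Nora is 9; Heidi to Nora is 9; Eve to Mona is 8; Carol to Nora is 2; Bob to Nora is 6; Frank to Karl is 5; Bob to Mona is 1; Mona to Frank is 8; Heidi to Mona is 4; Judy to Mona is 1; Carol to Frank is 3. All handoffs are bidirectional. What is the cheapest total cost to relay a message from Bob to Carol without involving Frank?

8

Checking several routes:
Bob→Eve→Mona→Nora→Carol: 2 + 8 + 9 + 2 = 21
Bob→Mona→Nora→Carol: 1 + 9 + 2 = 12
Bob→Mona→Eve→Nora→Carol: 1 + 8 + 4 + 2 = 15
Bob→Eve→Nora→Carol: 2 + 4 + 2 = 8
Bob→Nora→Carol: 6 + 2 = 8
Bob→Mona→Heidi→Nora→Carol: 1 + 4 + 9 + 2 = 16
Best route has total 8.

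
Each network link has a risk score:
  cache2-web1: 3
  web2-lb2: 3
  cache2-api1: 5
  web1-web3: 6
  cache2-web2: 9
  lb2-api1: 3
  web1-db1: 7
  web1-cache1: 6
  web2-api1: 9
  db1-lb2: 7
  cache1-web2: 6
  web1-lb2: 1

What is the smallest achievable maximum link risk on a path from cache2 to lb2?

A few of the cache2→lb2 routes:
cache2-web1-lb2: max(3, 1) = 3
cache2-api1-lb2: max(5, 3) = 5
cache2-web1-cache1-web2-lb2: max(3, 6, 6, 3) = 6
Best route has worst link 3.

3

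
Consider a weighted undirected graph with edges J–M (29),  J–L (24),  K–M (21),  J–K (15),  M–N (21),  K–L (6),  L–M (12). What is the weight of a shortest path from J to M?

Routes from J to M:
J→L→K→M: 24 + 6 + 21 = 51
J→M: 29
J→K→L→M: 15 + 6 + 12 = 33
J→K→M: 15 + 21 = 36
J→L→M: 24 + 12 = 36
The minimum is 29.

29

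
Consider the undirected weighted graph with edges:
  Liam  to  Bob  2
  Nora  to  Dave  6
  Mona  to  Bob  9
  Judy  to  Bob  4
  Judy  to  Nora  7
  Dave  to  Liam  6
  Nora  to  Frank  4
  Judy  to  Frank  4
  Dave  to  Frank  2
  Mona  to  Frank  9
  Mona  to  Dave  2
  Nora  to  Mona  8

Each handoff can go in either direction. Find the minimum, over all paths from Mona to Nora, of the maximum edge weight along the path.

4

Some routes from Mona to Nora:
Mona→Dave→Liam→Bob→Judy→Frank→Nora: max(2, 6, 2, 4, 4, 4) = 6
Mona→Dave→Frank→Nora: max(2, 2, 4) = 4
Mona→Dave→Nora: max(2, 6) = 6
The minimum achievable maximum is 4.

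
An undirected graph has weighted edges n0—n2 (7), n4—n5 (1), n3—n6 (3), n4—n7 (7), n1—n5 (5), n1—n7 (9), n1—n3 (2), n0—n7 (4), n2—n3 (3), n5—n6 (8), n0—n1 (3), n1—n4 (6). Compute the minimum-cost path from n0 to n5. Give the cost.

8

A few of the n0→n5 routes:
n0 -> n7 -> n4 -> n5: 4 + 7 + 1 = 12
n0 -> n1 -> n4 -> n5: 3 + 6 + 1 = 10
n0 -> n1 -> n3 -> n6 -> n5: 3 + 2 + 3 + 8 = 16
n0 -> n1 -> n5: 3 + 5 = 8
Best route has total 8.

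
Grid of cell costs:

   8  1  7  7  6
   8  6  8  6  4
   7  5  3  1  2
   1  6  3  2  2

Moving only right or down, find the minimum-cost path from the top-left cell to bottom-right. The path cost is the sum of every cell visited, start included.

28

Take (0,0) (0,1) (1,1) (2,1) (2,2) (2,3) (2,4) (3,4) for a total of 8 + 1 + 6 + 5 + 3 + 1 + 2 + 2 = 28.
For comparison, the top-then-right route costs 37.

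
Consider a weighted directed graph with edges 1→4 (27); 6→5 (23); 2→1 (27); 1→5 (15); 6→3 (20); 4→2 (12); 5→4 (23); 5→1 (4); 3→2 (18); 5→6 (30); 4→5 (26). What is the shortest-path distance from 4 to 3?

76

Candidate routes:
4 → 5 → 6 → 3: 26 + 30 + 20 = 76
4 → 2 → 1 → 5 → 6 → 3: 12 + 27 + 15 + 30 + 20 = 104
The minimum is 76.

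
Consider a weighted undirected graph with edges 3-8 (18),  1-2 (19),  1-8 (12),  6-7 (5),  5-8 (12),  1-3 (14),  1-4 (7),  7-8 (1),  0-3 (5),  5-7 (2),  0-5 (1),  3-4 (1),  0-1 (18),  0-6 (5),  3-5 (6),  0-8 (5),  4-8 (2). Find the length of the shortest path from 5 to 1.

A few of the 5→1 routes:
5→0→3→4→1: 1 + 5 + 1 + 7 = 14
5→7→8→4→1: 2 + 1 + 2 + 7 = 12
5→0→8→1: 1 + 5 + 12 = 18
5→0→8→4→1: 1 + 5 + 2 + 7 = 15
5→3→4→1: 6 + 1 + 7 = 14
5→7→8→1: 2 + 1 + 12 = 15
The minimum is 12.

12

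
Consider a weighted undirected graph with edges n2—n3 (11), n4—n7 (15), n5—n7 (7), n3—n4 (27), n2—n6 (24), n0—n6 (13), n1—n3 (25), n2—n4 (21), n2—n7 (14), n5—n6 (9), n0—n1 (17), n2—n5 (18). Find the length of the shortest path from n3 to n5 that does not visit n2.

49

Candidate routes:
n3 → n4 → n7 → n5: 27 + 15 + 7 = 49
n3 → n1 → n0 → n6 → n5: 25 + 17 + 13 + 9 = 64
Best route has total 49.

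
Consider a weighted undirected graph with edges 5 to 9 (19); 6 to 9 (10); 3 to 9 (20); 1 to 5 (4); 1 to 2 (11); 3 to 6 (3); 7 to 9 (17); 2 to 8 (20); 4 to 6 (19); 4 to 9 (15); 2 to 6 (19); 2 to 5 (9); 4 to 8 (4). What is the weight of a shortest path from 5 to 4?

33

Checking several routes:
5 -> 2 -> 6 -> 4: 9 + 19 + 19 = 47
5 -> 2 -> 8 -> 4: 9 + 20 + 4 = 33
5 -> 9 -> 4: 19 + 15 = 34
5 -> 1 -> 2 -> 8 -> 4: 4 + 11 + 20 + 4 = 39
Best route has total 33.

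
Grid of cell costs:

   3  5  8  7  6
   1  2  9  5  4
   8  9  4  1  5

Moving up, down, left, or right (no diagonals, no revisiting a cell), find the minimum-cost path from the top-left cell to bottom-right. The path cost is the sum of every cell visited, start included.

One optimal route is (0,0)→(1,0)→(1,1)→(1,2)→(2,2)→(2,3)→(2,4).
Its cost is 3 + 1 + 2 + 9 + 4 + 1 + 5 = 25.

25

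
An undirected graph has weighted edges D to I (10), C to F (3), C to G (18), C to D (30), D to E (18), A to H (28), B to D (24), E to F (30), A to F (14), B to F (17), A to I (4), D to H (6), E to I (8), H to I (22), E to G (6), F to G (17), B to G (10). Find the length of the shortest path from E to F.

Comparing a few candidate routes:
E -> G -> C -> F: 6 + 18 + 3 = 27
E -> F: 30
E -> I -> A -> F: 8 + 4 + 14 = 26
E -> G -> B -> F: 6 + 10 + 17 = 33
E -> G -> F: 6 + 17 = 23
Shortest: 23.

23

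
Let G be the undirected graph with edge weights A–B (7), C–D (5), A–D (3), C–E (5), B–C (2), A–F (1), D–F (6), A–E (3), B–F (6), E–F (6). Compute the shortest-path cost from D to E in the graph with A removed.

Candidate routes:
D→F→B→C→E: 6 + 6 + 2 + 5 = 19
D→C→B→F→E: 5 + 2 + 6 + 6 = 19
D→C→E: 5 + 5 = 10
D→F→E: 6 + 6 = 12
Best route has total 10.

10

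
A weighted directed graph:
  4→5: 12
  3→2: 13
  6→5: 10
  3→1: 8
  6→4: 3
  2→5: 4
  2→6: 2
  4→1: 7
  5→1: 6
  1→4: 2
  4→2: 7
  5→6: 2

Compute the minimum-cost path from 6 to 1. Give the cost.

10

Candidate routes:
6→5→1: 10 + 6 = 16
6→4→5→1: 3 + 12 + 6 = 21
6→4→1: 3 + 7 = 10
6→4→2→5→1: 3 + 7 + 4 + 6 = 20
Best route has total 10.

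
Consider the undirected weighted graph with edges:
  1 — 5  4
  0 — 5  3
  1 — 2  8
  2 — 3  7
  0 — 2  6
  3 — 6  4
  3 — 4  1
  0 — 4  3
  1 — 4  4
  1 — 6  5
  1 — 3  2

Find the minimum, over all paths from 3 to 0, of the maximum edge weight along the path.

Checking several routes:
3→6→1→5→0: max(4, 5, 4, 3) = 5
3→1→4→0: max(2, 4, 3) = 4
3→4→0: max(1, 3) = 3
3→1→5→0: max(2, 4, 3) = 4
3→4→1→5→0: max(1, 4, 4, 3) = 4
3→6→1→4→0: max(4, 5, 4, 3) = 5
Best route has worst link 3.

3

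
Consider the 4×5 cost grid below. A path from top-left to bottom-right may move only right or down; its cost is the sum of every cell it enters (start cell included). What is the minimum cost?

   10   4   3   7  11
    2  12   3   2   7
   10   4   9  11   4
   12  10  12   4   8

41

Cheapest: (0,0) -> (0,1) -> (0,2) -> (1,2) -> (1,3) -> (1,4) -> (2,4) -> (3,4)
  10 + 4 + 3 + 3 + 2 + 7 + 4 + 8 = 41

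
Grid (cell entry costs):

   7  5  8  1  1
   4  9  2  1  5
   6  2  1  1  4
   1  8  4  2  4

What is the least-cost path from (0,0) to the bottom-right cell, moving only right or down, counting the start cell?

27

One optimal route is (0,0) -> (1,0) -> (2,0) -> (2,1) -> (2,2) -> (2,3) -> (3,3) -> (3,4).
Its cost is 7 + 4 + 6 + 2 + 1 + 1 + 2 + 4 = 27.
(Top row then right column would cost 35.)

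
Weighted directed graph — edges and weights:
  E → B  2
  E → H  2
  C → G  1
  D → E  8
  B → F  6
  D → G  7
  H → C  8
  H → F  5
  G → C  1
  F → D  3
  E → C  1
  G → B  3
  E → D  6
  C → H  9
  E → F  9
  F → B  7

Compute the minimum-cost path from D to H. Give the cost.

Routes from D to H:
D → E → H: 8 + 2 = 10
D → G → C → H: 7 + 1 + 9 = 17
D → E → C → H: 8 + 1 + 9 = 18
Shortest: 10.

10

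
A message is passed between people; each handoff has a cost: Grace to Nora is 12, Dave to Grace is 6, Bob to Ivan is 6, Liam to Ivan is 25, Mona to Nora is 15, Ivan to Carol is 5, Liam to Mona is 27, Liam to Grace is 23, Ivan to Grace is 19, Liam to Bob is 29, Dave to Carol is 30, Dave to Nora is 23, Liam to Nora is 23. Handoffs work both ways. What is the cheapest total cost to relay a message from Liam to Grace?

23

Some routes from Liam to Grace:
Liam - Mona - Nora - Grace: 27 + 15 + 12 = 54
Liam - Grace: 23
Liam - Ivan - Grace: 25 + 19 = 44
Liam - Nora - Dave - Grace: 23 + 23 + 6 = 52
Liam - Nora - Grace: 23 + 12 = 35
Best route has total 23.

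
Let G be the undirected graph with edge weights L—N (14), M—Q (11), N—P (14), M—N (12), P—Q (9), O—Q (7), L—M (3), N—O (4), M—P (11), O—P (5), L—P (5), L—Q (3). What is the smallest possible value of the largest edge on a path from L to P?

5

A few of the L→P routes:
L→P: max(5) = 5
L→Q→M→P: max(3, 11, 11) = 11
L→Q→P: max(3, 9) = 9
L→M→P: max(3, 11) = 11
L→Q→O→P: max(3, 7, 5) = 7
The minimum achievable maximum is 5.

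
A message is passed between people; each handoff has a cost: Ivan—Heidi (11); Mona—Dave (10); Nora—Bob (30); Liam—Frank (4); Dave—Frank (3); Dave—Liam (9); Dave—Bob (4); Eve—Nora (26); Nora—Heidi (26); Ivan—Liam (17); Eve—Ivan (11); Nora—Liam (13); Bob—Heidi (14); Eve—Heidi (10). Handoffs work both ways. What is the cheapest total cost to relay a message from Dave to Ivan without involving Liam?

29

A few of the Dave→Ivan routes:
Dave→Bob→Nora→Eve→Ivan: 4 + 30 + 26 + 11 = 71
Dave→Bob→Nora→Heidi→Eve→Ivan: 4 + 30 + 26 + 10 + 11 = 81
Dave→Bob→Nora→Heidi→Ivan: 4 + 30 + 26 + 11 = 71
Dave→Bob→Heidi→Eve→Ivan: 4 + 14 + 10 + 11 = 39
Dave→Bob→Heidi→Ivan: 4 + 14 + 11 = 29
The minimum is 29.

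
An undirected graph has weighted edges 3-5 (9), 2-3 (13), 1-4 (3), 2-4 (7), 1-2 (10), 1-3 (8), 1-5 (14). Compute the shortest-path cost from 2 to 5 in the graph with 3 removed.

Routes from 2 to 5 avoiding 3:
2 -> 4 -> 1 -> 5: 7 + 3 + 14 = 24
2 -> 1 -> 5: 10 + 14 = 24
The minimum is 24.

24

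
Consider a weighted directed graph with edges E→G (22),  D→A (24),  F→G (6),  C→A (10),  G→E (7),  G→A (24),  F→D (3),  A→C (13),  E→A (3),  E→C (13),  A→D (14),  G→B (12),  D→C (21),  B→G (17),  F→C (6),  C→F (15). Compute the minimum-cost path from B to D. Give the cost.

41

A few of the B→D routes:
B→G→A→D: 17 + 24 + 14 = 55
B→G→E→A→D: 17 + 7 + 3 + 14 = 41
B→G→E→C→F→D: 17 + 7 + 13 + 15 + 3 = 55
The minimum is 41.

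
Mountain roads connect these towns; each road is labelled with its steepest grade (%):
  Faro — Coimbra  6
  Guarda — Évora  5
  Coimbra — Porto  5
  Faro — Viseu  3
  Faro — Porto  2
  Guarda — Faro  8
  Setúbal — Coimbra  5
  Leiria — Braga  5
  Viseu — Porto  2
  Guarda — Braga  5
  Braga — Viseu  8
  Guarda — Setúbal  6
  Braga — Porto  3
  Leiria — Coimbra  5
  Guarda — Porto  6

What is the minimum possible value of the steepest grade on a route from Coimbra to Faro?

Checking several routes:
Coimbra → Porto → Faro: max(5, 2) = 5
Coimbra → Faro: max(6) = 6
Coimbra → Leiria → Braga → Porto → Viseu → Faro: max(5, 5, 3, 2, 3) = 5
Coimbra → Porto → Viseu → Faro: max(5, 2, 3) = 5
Coimbra → Leiria → Braga → Porto → Faro: max(5, 5, 3, 2) = 5
Smallest bottleneck: 5%.

5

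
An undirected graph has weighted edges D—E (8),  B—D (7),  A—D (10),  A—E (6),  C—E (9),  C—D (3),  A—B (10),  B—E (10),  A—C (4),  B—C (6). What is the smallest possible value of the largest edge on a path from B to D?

Some routes from B to D:
B→C→A→E→D: max(6, 4, 6, 8) = 8
B→D: max(7) = 7
B→E→A→C→D: max(10, 6, 4, 3) = 10
B→C→D: max(6, 3) = 6
B→C→E→D: max(6, 9, 8) = 9
The minimum achievable maximum is 6.

6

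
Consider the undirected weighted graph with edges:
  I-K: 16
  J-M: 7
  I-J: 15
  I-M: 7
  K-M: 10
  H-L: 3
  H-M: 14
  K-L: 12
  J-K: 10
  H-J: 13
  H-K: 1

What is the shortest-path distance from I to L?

20

A few of the I→L routes:
I-K-H-L: 16 + 1 + 3 = 20
I-M-H-L: 7 + 14 + 3 = 24
I-M-J-K-H-L: 7 + 7 + 10 + 1 + 3 = 28
I-M-K-H-L: 7 + 10 + 1 + 3 = 21
The minimum is 20.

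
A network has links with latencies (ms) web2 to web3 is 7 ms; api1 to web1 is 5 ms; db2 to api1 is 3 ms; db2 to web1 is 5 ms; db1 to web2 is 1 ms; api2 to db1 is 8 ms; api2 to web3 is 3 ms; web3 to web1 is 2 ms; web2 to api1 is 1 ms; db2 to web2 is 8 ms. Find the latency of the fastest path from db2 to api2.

A few of the db2→api2 routes:
db2 - api1 - web2 - web3 - api2: 3 + 1 + 7 + 3 = 14
db2 - api1 - web1 - web3 - api2: 3 + 5 + 2 + 3 = 13
db2 - web1 - web3 - api2: 5 + 2 + 3 = 10
db2 - api1 - web2 - db1 - api2: 3 + 1 + 1 + 8 = 13
Best route has total 10 ms.

10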